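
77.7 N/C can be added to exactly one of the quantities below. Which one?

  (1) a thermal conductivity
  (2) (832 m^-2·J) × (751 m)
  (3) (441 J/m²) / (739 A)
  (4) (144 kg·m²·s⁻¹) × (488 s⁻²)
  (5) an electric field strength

Reference: N·C⁻¹ = kg·m·s⁻²·(s·A)⁻¹ = kg·m·s⁻³·A⁻¹.
Each option:
  (1) [thermal conductivity] = kg·m·s⁻³·K⁻¹
  (2) [kg·s⁻²] · [m] = kg·m·s⁻²
  (3) [kg·s⁻²] / [A] = kg·s⁻²·A⁻¹
  (4) [kg·m²·s⁻¹] · [s⁻²] = kg·m²·s⁻³
  (5) [electric field strength] = kg·m·s⁻³·A⁻¹  ← same
Only (5) matches kg·m·s⁻³·A⁻¹.

(5)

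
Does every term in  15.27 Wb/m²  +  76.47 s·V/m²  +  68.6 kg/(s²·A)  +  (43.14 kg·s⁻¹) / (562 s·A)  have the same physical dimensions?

Yes

Dimensions:
  15.27 Wb/m²:  Wb·m⁻² = V·s·m⁻² = kg·s⁻²·A⁻¹
  76.47 s·V/m²:  V·s·m⁻² = J·C⁻¹·s·m⁻² = kg·s⁻²·A⁻¹
  68.6 kg/(s²·A):  kg·s⁻²·A⁻¹
  (43.14 kg·s⁻¹) / (562 s·A):  [kg·s⁻¹] / [s·A] = kg·s⁻²·A⁻¹
Every term reduces to kg·s⁻²·A⁻¹.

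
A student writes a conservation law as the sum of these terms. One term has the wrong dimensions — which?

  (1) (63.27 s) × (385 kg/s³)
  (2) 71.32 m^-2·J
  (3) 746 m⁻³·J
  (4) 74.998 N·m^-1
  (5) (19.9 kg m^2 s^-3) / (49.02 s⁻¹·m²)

Reduce each to base SI dimensions:
  (1) [s] · [kg·s⁻³] = kg·s⁻²
  (2) J·m⁻² = N·m·m⁻² = kg·s⁻²
  (3) J·m⁻³ = N·m·m⁻³ = kg·m⁻¹·s⁻²
  (4) N·m⁻¹ = kg·m·s⁻²·m⁻¹ = kg·s⁻²
  (5) [kg·m²·s⁻³] / [m²·s⁻¹] = kg·s⁻²
All reduce to kg·s⁻² except (3), which is kg·m⁻¹·s⁻².

(3)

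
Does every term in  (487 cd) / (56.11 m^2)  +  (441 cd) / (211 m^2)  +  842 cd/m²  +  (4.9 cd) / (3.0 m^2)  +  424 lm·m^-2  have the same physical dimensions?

Yes

Reduce each to base SI dimensions:
  (487 cd) / (56.11 m^2):  [cd] / [m²] = m⁻²·cd
  (441 cd) / (211 m^2):  [cd] / [m²] = m⁻²·cd
  842 cd/m²:  cd·m⁻² = m⁻²·cd
  (4.9 cd) / (3.0 m^2):  [cd] / [m²] = m⁻²·cd
  424 lm·m^-2:  lm·m⁻² = cd·m⁻² = m⁻²·cd
Every term reduces to m⁻²·cd.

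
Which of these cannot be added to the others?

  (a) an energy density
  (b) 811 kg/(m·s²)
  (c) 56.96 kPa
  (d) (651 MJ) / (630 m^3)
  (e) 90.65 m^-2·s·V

(e)

Dimensions:
  (a) [energy density] = kg·m⁻¹·s⁻²
  (b) kg·m⁻¹·s⁻²
  (c) Pa = N·m⁻² = kg·m⁻¹·s⁻²
  (d) [kg·m²·s⁻²] / [m³] = kg·m⁻¹·s⁻²
  (e) V·s·m⁻² = J·C⁻¹·s·m⁻² = kg·s⁻²·A⁻¹
All reduce to kg·m⁻¹·s⁻² except (e), which is kg·s⁻²·A⁻¹.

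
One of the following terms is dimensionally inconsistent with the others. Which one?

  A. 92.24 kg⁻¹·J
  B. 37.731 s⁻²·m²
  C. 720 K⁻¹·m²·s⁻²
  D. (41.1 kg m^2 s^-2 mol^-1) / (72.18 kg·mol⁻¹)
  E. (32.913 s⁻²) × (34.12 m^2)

C.

Dimensions:
  A. J·kg⁻¹ = N·m·kg⁻¹ = m²·s⁻²
  B. m²·s⁻²
  C. m²·s⁻²·K⁻¹
  D. [kg·m²·s⁻²·mol⁻¹] / [kg·mol⁻¹] = m²·s⁻²
  E. [s⁻²] · [m²] = m²·s⁻²
All reduce to m²·s⁻² except C., which is m²·s⁻²·K⁻¹.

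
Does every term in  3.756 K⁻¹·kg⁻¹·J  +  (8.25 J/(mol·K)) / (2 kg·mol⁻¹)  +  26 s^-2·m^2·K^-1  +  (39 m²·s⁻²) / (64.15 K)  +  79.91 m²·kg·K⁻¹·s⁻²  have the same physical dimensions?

No

Dimensions:
  3.756 K⁻¹·kg⁻¹·J:  J·kg⁻¹·K⁻¹ = N·m·kg⁻¹·K⁻¹ = m²·s⁻²·K⁻¹
  (8.25 J/(mol·K)) / (2 kg·mol⁻¹):  [kg·m²·s⁻²·K⁻¹·mol⁻¹] / [kg·mol⁻¹] = m²·s⁻²·K⁻¹
  26 s^-2·m^2·K^-1:  m²·s⁻²·K⁻¹
  (39 m²·s⁻²) / (64.15 K):  [m²·s⁻²] / [K] = m²·s⁻²·K⁻¹
  79.91 m²·kg·K⁻¹·s⁻²:  kg·m²·s⁻²·K⁻¹
The terms do not share a single dimension (kg·m²·s⁻²·K⁻¹ vs m²·s⁻²·K⁻¹).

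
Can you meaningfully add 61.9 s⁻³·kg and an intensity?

Yes

Expand each in SI base units:
  61.9 s⁻³·kg:  kg·s⁻³
  an intensity:  [intensity] = kg·s⁻³
Both are kg·s⁻³, so they have the same dimensions and can be added.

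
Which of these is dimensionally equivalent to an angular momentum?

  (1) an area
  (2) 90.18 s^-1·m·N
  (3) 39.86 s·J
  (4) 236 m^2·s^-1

(3)

Reference: [angular momentum] = kg·m²·s⁻¹.
Each option:
  (1) [area] = m²
  (2) N·m·s⁻¹ = kg·m·s⁻²·m·s⁻¹ = kg·m²·s⁻³
  (3) J·s = N·m·s = kg·m²·s⁻¹  ← same
  (4) m²·s⁻¹
Only (3) matches kg·m²·s⁻¹.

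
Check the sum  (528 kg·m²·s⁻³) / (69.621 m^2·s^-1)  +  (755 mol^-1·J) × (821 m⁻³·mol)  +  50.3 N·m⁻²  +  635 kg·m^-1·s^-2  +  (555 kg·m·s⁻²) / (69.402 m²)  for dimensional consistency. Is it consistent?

No

Dimensions:
  (528 kg·m²·s⁻³) / (69.621 m^2·s^-1):  [kg·m²·s⁻³] / [m²·s⁻¹] = kg·s⁻²
  (755 mol^-1·J) × (821 m⁻³·mol):  [kg·m²·s⁻²·mol⁻¹] · [m⁻³·mol] = kg·m⁻¹·s⁻²
  50.3 N·m⁻²:  N·m⁻² = kg·m·s⁻²·m⁻² = kg·m⁻¹·s⁻²
  635 kg·m^-1·s^-2:  kg·m⁻¹·s⁻²
  (555 kg·m·s⁻²) / (69.402 m²):  [kg·m·s⁻²] / [m²] = kg·m⁻¹·s⁻²
The terms do not share a single dimension (kg·m⁻¹·s⁻² vs kg·s⁻²).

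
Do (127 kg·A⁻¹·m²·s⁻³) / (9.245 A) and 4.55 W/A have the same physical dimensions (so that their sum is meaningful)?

No

Work out the base dimensions of each:
  (127 kg·A⁻¹·m²·s⁻³) / (9.245 A):  [kg·m²·s⁻³·A⁻¹] / [A] = kg·m²·s⁻³·A⁻²
  4.55 W/A:  W·A⁻¹ = J·s⁻¹·A⁻¹ = kg·m²·s⁻³·A⁻¹
kg·m²·s⁻³·A⁻² ≠ kg·m²·s⁻³·A⁻¹, so they cannot be added.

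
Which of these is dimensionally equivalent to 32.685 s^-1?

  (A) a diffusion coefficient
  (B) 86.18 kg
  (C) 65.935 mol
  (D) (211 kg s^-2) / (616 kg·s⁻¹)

(D)

Reference: s⁻¹.
Each option:
  (A) [diffusion coefficient] = m²·s⁻¹
  (B) kg
  (C) mol
  (D) [kg·s⁻²] / [kg·s⁻¹] = s⁻¹  ← same
Only (D) matches s⁻¹.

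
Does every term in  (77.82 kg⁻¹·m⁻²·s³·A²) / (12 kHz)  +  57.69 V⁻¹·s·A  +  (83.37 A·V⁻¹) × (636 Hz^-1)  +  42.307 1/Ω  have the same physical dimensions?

No

Work out the base dimensions of each:
  (77.82 kg⁻¹·m⁻²·s³·A²) / (12 kHz):  [kg⁻¹·m⁻²·s³·A²] / [s⁻¹] = kg⁻¹·m⁻²·s⁴·A²
  57.69 V⁻¹·s·A:  A·s·V⁻¹ = A·s·(J·C⁻¹)⁻¹ = kg⁻¹·m⁻²·s⁴·A²
  (83.37 A·V⁻¹) × (636 Hz^-1):  [kg⁻¹·m⁻²·s³·A²] · [s] = kg⁻¹·m⁻²·s⁴·A²
  42.307 1/Ω:  Ω⁻¹ = (V·A⁻¹)⁻¹ = kg⁻¹·m⁻²·s³·A²
The terms do not share a single dimension (kg⁻¹·m⁻²·s³·A² vs kg⁻¹·m⁻²·s⁴·A²).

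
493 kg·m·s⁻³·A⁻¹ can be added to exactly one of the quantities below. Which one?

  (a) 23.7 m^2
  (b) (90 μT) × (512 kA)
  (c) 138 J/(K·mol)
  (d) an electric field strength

Reference: kg·m·s⁻³·A⁻¹.
Each option:
  (a) m²
  (b) [kg·s⁻²·A⁻¹] · [A] = kg·s⁻²
  (c) J·mol⁻¹·K⁻¹ = N·m·mol⁻¹·K⁻¹ = kg·m²·s⁻²·K⁻¹·mol⁻¹
  (d) [electric field strength] = kg·m·s⁻³·A⁻¹  ← same
Only (d) matches kg·m·s⁻³·A⁻¹.

(d)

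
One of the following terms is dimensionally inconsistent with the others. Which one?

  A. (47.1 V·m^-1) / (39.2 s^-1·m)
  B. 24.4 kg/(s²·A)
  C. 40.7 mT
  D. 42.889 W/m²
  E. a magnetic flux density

D.

Expand each in SI base units:
  A. [kg·m·s⁻³·A⁻¹] / [m·s⁻¹] = kg·s⁻²·A⁻¹
  B. kg·s⁻²·A⁻¹
  C. T = Wb·m⁻² = kg·s⁻²·A⁻¹
  D. W·m⁻² = J·s⁻¹·m⁻² = kg·s⁻³
  E. [magnetic flux density] = kg·s⁻²·A⁻¹
All reduce to kg·s⁻²·A⁻¹ except D., which is kg·s⁻³.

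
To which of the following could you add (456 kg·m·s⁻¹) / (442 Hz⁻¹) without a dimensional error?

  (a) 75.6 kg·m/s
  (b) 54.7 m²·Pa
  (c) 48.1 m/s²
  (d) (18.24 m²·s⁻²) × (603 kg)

(b)

Reference: [kg·m·s⁻¹] / [s] = kg·m·s⁻².
Each option:
  (a) kg·m·s⁻¹
  (b) Pa·m² = N·m⁻²·m² = kg·m·s⁻²  ← same
  (c) m·s⁻²
  (d) [m²·s⁻²] · [kg] = kg·m²·s⁻²
Only (b) matches kg·m·s⁻².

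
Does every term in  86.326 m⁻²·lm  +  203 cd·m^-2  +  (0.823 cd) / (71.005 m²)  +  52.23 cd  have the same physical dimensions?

In SI base units:
  86.326 m⁻²·lm:  lm·m⁻² = cd·m⁻² = m⁻²·cd
  203 cd·m^-2:  cd·m⁻² = m⁻²·cd
  (0.823 cd) / (71.005 m²):  [cd] / [m²] = m⁻²·cd
  52.23 cd:  cd
The terms do not share a single dimension (cd vs m⁻²·cd).

No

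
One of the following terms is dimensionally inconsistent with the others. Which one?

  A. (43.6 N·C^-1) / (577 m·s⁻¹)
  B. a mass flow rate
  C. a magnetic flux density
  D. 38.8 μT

Expand each in SI base units:
  A. [kg·m·s⁻³·A⁻¹] / [m·s⁻¹] = kg·s⁻²·A⁻¹
  B. [mass flow rate] = kg·s⁻¹
  C. [magnetic flux density] = kg·s⁻²·A⁻¹
  D. T = Wb·m⁻² = kg·s⁻²·A⁻¹
All reduce to kg·s⁻²·A⁻¹ except B., which is kg·s⁻¹.

B.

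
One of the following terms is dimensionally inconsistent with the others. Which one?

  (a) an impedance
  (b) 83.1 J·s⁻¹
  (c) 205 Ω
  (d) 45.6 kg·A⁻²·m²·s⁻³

Work out the base dimensions of each:
  (a) [impedance] = kg·m²·s⁻³·A⁻²
  (b) J·s⁻¹ = N·m·s⁻¹ = kg·m²·s⁻³
  (c) Ω = V·A⁻¹ = kg·m²·s⁻³·A⁻²
  (d) kg·m²·s⁻³·A⁻²
All reduce to kg·m²·s⁻³·A⁻² except (b), which is kg·m²·s⁻³.

(b)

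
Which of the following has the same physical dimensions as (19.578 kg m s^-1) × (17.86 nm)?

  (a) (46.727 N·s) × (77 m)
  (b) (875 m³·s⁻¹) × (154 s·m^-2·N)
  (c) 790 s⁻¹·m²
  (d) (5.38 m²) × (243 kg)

(a)

Reference: [kg·m·s⁻¹] · [m] = kg·m²·s⁻¹.
Each option:
  (a) [kg·m·s⁻¹] · [m] = kg·m²·s⁻¹  ← same
  (b) [m³·s⁻¹] · [kg·m⁻¹·s⁻¹] = kg·m²·s⁻²
  (c) m²·s⁻¹
  (d) [m²] · [kg] = kg·m²
Only (a) matches kg·m²·s⁻¹.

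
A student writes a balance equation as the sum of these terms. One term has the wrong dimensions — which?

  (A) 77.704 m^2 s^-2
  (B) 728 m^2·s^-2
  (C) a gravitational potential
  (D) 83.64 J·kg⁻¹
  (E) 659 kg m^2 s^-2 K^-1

(E)

Work out the base dimensions of each:
  (A) m²·s⁻²
  (B) m²·s⁻²
  (C) [gravitational potential] = m²·s⁻²
  (D) J·kg⁻¹ = N·m·kg⁻¹ = m²·s⁻²
  (E) kg·m²·s⁻²·K⁻¹
All reduce to m²·s⁻² except (E), which is kg·m²·s⁻²·K⁻¹.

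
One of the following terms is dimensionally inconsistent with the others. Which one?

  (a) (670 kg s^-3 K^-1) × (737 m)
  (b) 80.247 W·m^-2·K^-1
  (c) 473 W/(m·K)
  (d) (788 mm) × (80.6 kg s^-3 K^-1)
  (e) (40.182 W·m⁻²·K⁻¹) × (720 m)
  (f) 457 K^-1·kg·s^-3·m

Reduce each to base SI dimensions:
  (a) [kg·s⁻³·K⁻¹] · [m] = kg·m·s⁻³·K⁻¹
  (b) W·m⁻²·K⁻¹ = J·s⁻¹·m⁻²·K⁻¹ = kg·s⁻³·K⁻¹
  (c) W·m⁻¹·K⁻¹ = J·s⁻¹·m⁻¹·K⁻¹ = kg·m·s⁻³·K⁻¹
  (d) [m] · [kg·s⁻³·K⁻¹] = kg·m·s⁻³·K⁻¹
  (e) [kg·s⁻³·K⁻¹] · [m] = kg·m·s⁻³·K⁻¹
  (f) kg·m·s⁻³·K⁻¹
All reduce to kg·m·s⁻³·K⁻¹ except (b), which is kg·s⁻³·K⁻¹.

(b)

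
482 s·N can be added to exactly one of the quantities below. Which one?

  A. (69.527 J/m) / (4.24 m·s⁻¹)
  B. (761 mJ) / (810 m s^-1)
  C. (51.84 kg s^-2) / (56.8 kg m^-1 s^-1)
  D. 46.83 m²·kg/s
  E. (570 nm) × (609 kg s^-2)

B.

Reference: N·s = kg·m·s⁻²·s = kg·m·s⁻¹.
Each option:
  A. [kg·m·s⁻²] / [m·s⁻¹] = kg·s⁻¹
  B. [kg·m²·s⁻²] / [m·s⁻¹] = kg·m·s⁻¹  ← same
  C. [kg·s⁻²] / [kg·m⁻¹·s⁻¹] = m·s⁻¹
  D. kg·m²·s⁻¹
  E. [m] · [kg·s⁻²] = kg·m·s⁻²
Only B. matches kg·m·s⁻¹.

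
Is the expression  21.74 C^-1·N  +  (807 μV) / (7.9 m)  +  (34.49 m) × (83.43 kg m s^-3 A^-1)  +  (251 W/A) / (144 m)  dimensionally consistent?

Work out the base dimensions of each:
  21.74 C^-1·N:  N·C⁻¹ = kg·m·s⁻²·(s·A)⁻¹ = kg·m·s⁻³·A⁻¹
  (807 μV) / (7.9 m):  [kg·m²·s⁻³·A⁻¹] / [m] = kg·m·s⁻³·A⁻¹
  (34.49 m) × (83.43 kg m s^-3 A^-1):  [m] · [kg·m·s⁻³·A⁻¹] = kg·m²·s⁻³·A⁻¹
  (251 W/A) / (144 m):  [kg·m²·s⁻³·A⁻¹] / [m] = kg·m·s⁻³·A⁻¹
The terms do not share a single dimension (kg·m²·s⁻³·A⁻¹ vs kg·m·s⁻³·A⁻¹).

No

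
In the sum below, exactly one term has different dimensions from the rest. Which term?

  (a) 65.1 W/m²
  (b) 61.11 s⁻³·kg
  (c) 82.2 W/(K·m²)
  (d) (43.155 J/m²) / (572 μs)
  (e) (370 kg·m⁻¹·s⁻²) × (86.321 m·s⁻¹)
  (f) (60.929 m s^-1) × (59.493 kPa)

(c)

Expand each in SI base units:
  (a) W·m⁻² = J·s⁻¹·m⁻² = kg·s⁻³
  (b) kg·s⁻³
  (c) W·m⁻²·K⁻¹ = J·s⁻¹·m⁻²·K⁻¹ = kg·s⁻³·K⁻¹
  (d) [kg·s⁻²] / [s] = kg·s⁻³
  (e) [kg·m⁻¹·s⁻²] · [m·s⁻¹] = kg·s⁻³
  (f) [m·s⁻¹] · [kg·m⁻¹·s⁻²] = kg·s⁻³
All reduce to kg·s⁻³ except (c), which is kg·s⁻³·K⁻¹.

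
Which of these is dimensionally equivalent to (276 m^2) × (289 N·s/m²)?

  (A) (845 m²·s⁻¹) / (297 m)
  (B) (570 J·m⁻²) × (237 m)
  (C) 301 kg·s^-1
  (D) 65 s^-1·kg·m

Reference: [m²] · [kg·m⁻¹·s⁻¹] = kg·m·s⁻¹.
Each option:
  (A) [m²·s⁻¹] / [m] = m·s⁻¹
  (B) [kg·s⁻²] · [m] = kg·m·s⁻²
  (C) kg·s⁻¹
  (D) kg·m·s⁻¹  ← same
Only (D) matches kg·m·s⁻¹.

(D)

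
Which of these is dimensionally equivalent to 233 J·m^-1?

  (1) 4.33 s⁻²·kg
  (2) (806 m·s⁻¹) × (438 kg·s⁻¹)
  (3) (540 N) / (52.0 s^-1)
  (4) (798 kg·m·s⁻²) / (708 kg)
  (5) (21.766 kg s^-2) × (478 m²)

(2)

Reference: J·m⁻¹ = N·m·m⁻¹ = kg·m·s⁻².
Each option:
  (1) kg·s⁻²
  (2) [m·s⁻¹] · [kg·s⁻¹] = kg·m·s⁻²  ← same
  (3) [kg·m·s⁻²] / [s⁻¹] = kg·m·s⁻¹
  (4) [kg·m·s⁻²] / [kg] = m·s⁻²
  (5) [kg·s⁻²] · [m²] = kg·m²·s⁻²
Only (2) matches kg·m·s⁻².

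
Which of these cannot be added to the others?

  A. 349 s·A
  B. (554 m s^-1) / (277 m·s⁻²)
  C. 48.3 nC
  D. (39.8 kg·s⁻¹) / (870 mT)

Work out the base dimensions of each:
  A. A·s = s·A
  B. [m·s⁻¹] / [m·s⁻²] = s
  C. C = s·A
  D. [kg·s⁻¹] / [kg·s⁻²·A⁻¹] = s·A
All reduce to s·A except B., which is s.

B.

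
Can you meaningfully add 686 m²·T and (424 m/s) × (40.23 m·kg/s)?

No

In SI base units:
  686 m²·T:  T·m² = Wb·m⁻²·m² = kg·m²·s⁻²·A⁻¹
  (424 m/s) × (40.23 m·kg/s):  [m·s⁻¹] · [kg·m·s⁻¹] = kg·m²·s⁻²
kg·m²·s⁻²·A⁻¹ ≠ kg·m²·s⁻², so they cannot be added.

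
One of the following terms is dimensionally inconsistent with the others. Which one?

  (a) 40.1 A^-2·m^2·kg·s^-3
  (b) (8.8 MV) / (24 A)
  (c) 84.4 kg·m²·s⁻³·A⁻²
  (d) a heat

Dimensions:
  (a) kg·m²·s⁻³·A⁻²
  (b) [kg·m²·s⁻³·A⁻¹] / [A] = kg·m²·s⁻³·A⁻²
  (c) kg·m²·s⁻³·A⁻²
  (d) [heat] = kg·m²·s⁻²
All reduce to kg·m²·s⁻³·A⁻² except (d), which is kg·m²·s⁻².

(d)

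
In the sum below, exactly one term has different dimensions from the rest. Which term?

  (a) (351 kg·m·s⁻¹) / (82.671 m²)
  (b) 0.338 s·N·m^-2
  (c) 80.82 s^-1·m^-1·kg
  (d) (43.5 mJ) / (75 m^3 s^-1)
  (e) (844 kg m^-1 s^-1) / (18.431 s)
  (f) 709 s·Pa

(e)

Dimensions:
  (a) [kg·m·s⁻¹] / [m²] = kg·m⁻¹·s⁻¹
  (b) N·s·m⁻² = kg·m·s⁻²·s·m⁻² = kg·m⁻¹·s⁻¹
  (c) kg·m⁻¹·s⁻¹
  (d) [kg·m²·s⁻²] / [m³·s⁻¹] = kg·m⁻¹·s⁻¹
  (e) [kg·m⁻¹·s⁻¹] / [s] = kg·m⁻¹·s⁻²
  (f) Pa·s = N·m⁻²·s = kg·m⁻¹·s⁻¹
All reduce to kg·m⁻¹·s⁻¹ except (e), which is kg·m⁻¹·s⁻².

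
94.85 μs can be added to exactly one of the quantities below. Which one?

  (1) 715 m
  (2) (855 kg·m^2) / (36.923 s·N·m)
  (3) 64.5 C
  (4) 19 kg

(2)

Reference: s.
Each option:
  (1) m
  (2) [kg·m²] / [kg·m²·s⁻¹] = s  ← same
  (3) C = s·A
  (4) kg
Only (2) matches s.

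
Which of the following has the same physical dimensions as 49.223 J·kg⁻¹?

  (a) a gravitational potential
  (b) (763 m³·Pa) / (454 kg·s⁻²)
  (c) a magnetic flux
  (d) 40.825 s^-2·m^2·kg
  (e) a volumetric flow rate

(a)

Reference: J·kg⁻¹ = N·m·kg⁻¹ = m²·s⁻².
Each option:
  (a) [gravitational potential] = m²·s⁻²  ← same
  (b) [kg·m²·s⁻²] / [kg·s⁻²] = m²
  (c) [magnetic flux] = kg·m²·s⁻²·A⁻¹
  (d) kg·m²·s⁻²
  (e) [volumetric flow rate] = m³·s⁻¹
Only (a) matches m²·s⁻².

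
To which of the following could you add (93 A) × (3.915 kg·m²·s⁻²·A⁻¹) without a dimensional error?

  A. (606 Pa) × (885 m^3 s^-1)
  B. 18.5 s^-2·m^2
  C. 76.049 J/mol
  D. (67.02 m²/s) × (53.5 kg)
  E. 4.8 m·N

Reference: [A] · [kg·m²·s⁻²·A⁻¹] = kg·m²·s⁻².
Each option:
  A. [kg·m⁻¹·s⁻²] · [m³·s⁻¹] = kg·m²·s⁻³
  B. m²·s⁻²
  C. J·mol⁻¹ = N·m·mol⁻¹ = kg·m²·s⁻²·mol⁻¹
  D. [m²·s⁻¹] · [kg] = kg·m²·s⁻¹
  E. N·m = kg·m·s⁻²·m = kg·m²·s⁻²  ← same
Only E. matches kg·m²·s⁻².

E.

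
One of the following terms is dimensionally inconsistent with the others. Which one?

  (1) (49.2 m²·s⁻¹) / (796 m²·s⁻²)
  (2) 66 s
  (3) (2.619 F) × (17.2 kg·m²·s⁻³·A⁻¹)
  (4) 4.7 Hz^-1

In SI base units:
  (1) [m²·s⁻¹] / [m²·s⁻²] = s
  (2) s
  (3) [kg⁻¹·m⁻²·s⁴·A²] · [kg·m²·s⁻³·A⁻¹] = s·A
  (4) Hz⁻¹ = (s⁻¹)⁻¹ = s
All reduce to s except (3), which is s·A.

(3)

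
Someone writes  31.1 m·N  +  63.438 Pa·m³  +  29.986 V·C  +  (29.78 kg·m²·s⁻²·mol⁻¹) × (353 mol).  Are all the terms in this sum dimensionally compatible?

Reduce each to base SI dimensions:
  31.1 m·N:  N·m = kg·m·s⁻²·m = kg·m²·s⁻²
  63.438 Pa·m³:  Pa·m³ = N·m⁻²·m³ = kg·m²·s⁻²
  29.986 V·C:  C·V = s·A·J·C⁻¹ = kg·m²·s⁻²
  (29.78 kg·m²·s⁻²·mol⁻¹) × (353 mol):  [kg·m²·s⁻²·mol⁻¹] · [mol] = kg·m²·s⁻²
Every term reduces to kg·m²·s⁻².

Yes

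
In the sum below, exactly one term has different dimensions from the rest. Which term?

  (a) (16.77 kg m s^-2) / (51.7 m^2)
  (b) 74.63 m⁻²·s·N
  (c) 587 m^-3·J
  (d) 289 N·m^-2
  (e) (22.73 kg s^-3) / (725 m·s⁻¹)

(b)

Expand each in SI base units:
  (a) [kg·m·s⁻²] / [m²] = kg·m⁻¹·s⁻²
  (b) N·s·m⁻² = kg·m·s⁻²·s·m⁻² = kg·m⁻¹·s⁻¹
  (c) J·m⁻³ = N·m·m⁻³ = kg·m⁻¹·s⁻²
  (d) N·m⁻² = kg·m·s⁻²·m⁻² = kg·m⁻¹·s⁻²
  (e) [kg·s⁻³] / [m·s⁻¹] = kg·m⁻¹·s⁻²
All reduce to kg·m⁻¹·s⁻² except (b), which is kg·m⁻¹·s⁻¹.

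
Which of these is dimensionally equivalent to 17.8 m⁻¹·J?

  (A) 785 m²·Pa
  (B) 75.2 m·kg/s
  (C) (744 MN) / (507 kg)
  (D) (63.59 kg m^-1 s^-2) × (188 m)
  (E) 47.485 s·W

Reference: J·m⁻¹ = N·m·m⁻¹ = kg·m·s⁻².
Each option:
  (A) Pa·m² = N·m⁻²·m² = kg·m·s⁻²  ← same
  (B) kg·m·s⁻¹
  (C) [kg·m·s⁻²] / [kg] = m·s⁻²
  (D) [kg·m⁻¹·s⁻²] · [m] = kg·s⁻²
  (E) W·s = J·s⁻¹·s = kg·m²·s⁻²
Only (A) matches kg·m·s⁻².

(A)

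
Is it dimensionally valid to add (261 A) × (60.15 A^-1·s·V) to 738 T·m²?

Yes

Expand each in SI base units:
  (261 A) × (60.15 A^-1·s·V):  [A] · [kg·m²·s⁻²·A⁻²] = kg·m²·s⁻²·A⁻¹
  738 T·m²:  T·m² = Wb·m⁻²·m² = kg·m²·s⁻²·A⁻¹
Both are kg·m²·s⁻²·A⁻¹, so they have the same dimensions and can be added.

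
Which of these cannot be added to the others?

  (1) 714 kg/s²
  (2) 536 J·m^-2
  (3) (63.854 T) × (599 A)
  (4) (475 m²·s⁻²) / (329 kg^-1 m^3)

(4)

Dimensions:
  (1) kg·s⁻²
  (2) J·m⁻² = N·m·m⁻² = kg·s⁻²
  (3) [kg·s⁻²·A⁻¹] · [A] = kg·s⁻²
  (4) [m²·s⁻²] / [kg⁻¹·m³] = kg·m⁻¹·s⁻²
All reduce to kg·s⁻² except (4), which is kg·m⁻¹·s⁻².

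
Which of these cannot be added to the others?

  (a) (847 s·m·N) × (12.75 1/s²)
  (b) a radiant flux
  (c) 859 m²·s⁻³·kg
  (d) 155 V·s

Work out the base dimensions of each:
  (a) [kg·m²·s⁻¹] · [s⁻²] = kg·m²·s⁻³
  (b) [radiant flux] = kg·m²·s⁻³
  (c) kg·m²·s⁻³
  (d) V·s = J·C⁻¹·s = kg·m²·s⁻²·A⁻¹
All reduce to kg·m²·s⁻³ except (d), which is kg·m²·s⁻²·A⁻¹.

(d)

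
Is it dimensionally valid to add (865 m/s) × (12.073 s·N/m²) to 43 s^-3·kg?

No

In SI base units:
  (865 m/s) × (12.073 s·N/m²):  [m·s⁻¹] · [kg·m⁻¹·s⁻¹] = kg·s⁻²
  43 s^-3·kg:  kg·s⁻³
kg·s⁻² ≠ kg·s⁻³, so they cannot be added.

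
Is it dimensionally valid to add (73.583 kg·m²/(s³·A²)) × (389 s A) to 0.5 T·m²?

Reduce each to base SI dimensions:
  (73.583 kg·m²/(s³·A²)) × (389 s A):  [kg·m²·s⁻³·A⁻²] · [s·A] = kg·m²·s⁻²·A⁻¹
  0.5 T·m²:  T·m² = Wb·m⁻²·m² = kg·m²·s⁻²·A⁻¹
Both are kg·m²·s⁻²·A⁻¹, so they have the same dimensions and can be added.

Yes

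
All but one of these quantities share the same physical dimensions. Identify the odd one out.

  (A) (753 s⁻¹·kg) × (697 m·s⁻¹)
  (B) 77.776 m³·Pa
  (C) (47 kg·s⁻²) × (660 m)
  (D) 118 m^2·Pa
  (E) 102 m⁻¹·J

(B)

Expand each in SI base units:
  (A) [kg·s⁻¹] · [m·s⁻¹] = kg·m·s⁻²
  (B) Pa·m³ = N·m⁻²·m³ = kg·m²·s⁻²
  (C) [kg·s⁻²] · [m] = kg·m·s⁻²
  (D) Pa·m² = N·m⁻²·m² = kg·m·s⁻²
  (E) J·m⁻¹ = N·m·m⁻¹ = kg·m·s⁻²
All reduce to kg·m·s⁻² except (B), which is kg·m²·s⁻².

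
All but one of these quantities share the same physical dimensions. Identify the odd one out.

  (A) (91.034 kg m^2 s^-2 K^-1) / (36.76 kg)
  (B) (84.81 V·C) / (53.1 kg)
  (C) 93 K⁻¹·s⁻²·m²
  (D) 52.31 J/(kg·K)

(B)

Dimensions:
  (A) [kg·m²·s⁻²·K⁻¹] / [kg] = m²·s⁻²·K⁻¹
  (B) [kg·m²·s⁻²] / [kg] = m²·s⁻²
  (C) m²·s⁻²·K⁻¹
  (D) J·kg⁻¹·K⁻¹ = N·m·kg⁻¹·K⁻¹ = m²·s⁻²·K⁻¹
All reduce to m²·s⁻²·K⁻¹ except (B), which is m²·s⁻².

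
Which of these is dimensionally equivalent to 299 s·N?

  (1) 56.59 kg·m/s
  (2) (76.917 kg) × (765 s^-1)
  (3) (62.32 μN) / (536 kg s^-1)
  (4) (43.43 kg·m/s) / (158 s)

(1)

Reference: N·s = kg·m·s⁻²·s = kg·m·s⁻¹.
Each option:
  (1) kg·m·s⁻¹  ← same
  (2) [kg] · [s⁻¹] = kg·s⁻¹
  (3) [kg·m·s⁻²] / [kg·s⁻¹] = m·s⁻¹
  (4) [kg·m·s⁻¹] / [s] = kg·m·s⁻²
Only (1) matches kg·m·s⁻¹.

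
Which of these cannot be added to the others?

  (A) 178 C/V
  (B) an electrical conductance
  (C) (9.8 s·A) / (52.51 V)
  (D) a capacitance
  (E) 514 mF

Work out the base dimensions of each:
  (A) C·V⁻¹ = s·A·(J·C⁻¹)⁻¹ = kg⁻¹·m⁻²·s⁴·A²
  (B) [electrical conductance] = kg⁻¹·m⁻²·s³·A²
  (C) [s·A] / [kg·m²·s⁻³·A⁻¹] = kg⁻¹·m⁻²·s⁴·A²
  (D) [capacitance] = kg⁻¹·m⁻²·s⁴·A²
  (E) F = C·V⁻¹ = kg⁻¹·m⁻²·s⁴·A²
All reduce to kg⁻¹·m⁻²·s⁴·A² except (B), which is kg⁻¹·m⁻²·s³·A².

(B)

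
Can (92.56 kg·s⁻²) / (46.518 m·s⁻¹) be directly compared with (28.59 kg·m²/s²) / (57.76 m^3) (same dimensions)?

No

Expand each in SI base units:
  (92.56 kg·s⁻²) / (46.518 m·s⁻¹):  [kg·s⁻²] / [m·s⁻¹] = kg·m⁻¹·s⁻¹
  (28.59 kg·m²/s²) / (57.76 m^3):  [kg·m²·s⁻²] / [m³] = kg·m⁻¹·s⁻²
kg·m⁻¹·s⁻¹ ≠ kg·m⁻¹·s⁻², so they cannot be added.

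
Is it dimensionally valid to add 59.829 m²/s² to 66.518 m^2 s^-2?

Yes

In SI base units:
  59.829 m²/s²:  m²·s⁻²
  66.518 m^2 s^-2:  m²·s⁻²
Both are m²·s⁻², so they have the same dimensions and can be added.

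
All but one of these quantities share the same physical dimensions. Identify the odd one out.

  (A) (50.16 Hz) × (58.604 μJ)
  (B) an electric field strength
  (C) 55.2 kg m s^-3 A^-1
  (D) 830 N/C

Dimensions:
  (A) [s⁻¹] · [kg·m²·s⁻²] = kg·m²·s⁻³
  (B) [electric field strength] = kg·m·s⁻³·A⁻¹
  (C) kg·m·s⁻³·A⁻¹
  (D) N·C⁻¹ = kg·m·s⁻²·(s·A)⁻¹ = kg·m·s⁻³·A⁻¹
All reduce to kg·m·s⁻³·A⁻¹ except (A), which is kg·m²·s⁻³.

(A)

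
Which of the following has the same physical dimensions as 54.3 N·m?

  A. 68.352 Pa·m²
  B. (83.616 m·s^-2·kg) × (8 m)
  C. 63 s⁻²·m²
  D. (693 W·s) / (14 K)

Reference: N·m = kg·m·s⁻²·m = kg·m²·s⁻².
Each option:
  A. Pa·m² = N·m⁻²·m² = kg·m·s⁻²
  B. [kg·m·s⁻²] · [m] = kg·m²·s⁻²  ← same
  C. m²·s⁻²
  D. [kg·m²·s⁻²] / [K] = kg·m²·s⁻²·K⁻¹
Only B. matches kg·m²·s⁻².

B.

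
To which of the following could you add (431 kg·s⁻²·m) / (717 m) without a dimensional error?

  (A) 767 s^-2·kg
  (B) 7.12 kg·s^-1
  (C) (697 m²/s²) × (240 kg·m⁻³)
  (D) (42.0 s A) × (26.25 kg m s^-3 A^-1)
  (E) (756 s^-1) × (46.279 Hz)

(A)

Reference: [kg·m·s⁻²] / [m] = kg·s⁻².
Each option:
  (A) kg·s⁻²  ← same
  (B) kg·s⁻¹
  (C) [m²·s⁻²] · [kg·m⁻³] = kg·m⁻¹·s⁻²
  (D) [s·A] · [kg·m·s⁻³·A⁻¹] = kg·m·s⁻²
  (E) [s⁻¹] · [s⁻¹] = s⁻²
Only (A) matches kg·s⁻².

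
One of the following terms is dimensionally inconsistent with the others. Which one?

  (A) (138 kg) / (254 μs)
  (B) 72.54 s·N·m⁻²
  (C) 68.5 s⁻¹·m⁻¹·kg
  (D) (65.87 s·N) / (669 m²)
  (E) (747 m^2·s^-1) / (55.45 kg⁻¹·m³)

In SI base units:
  (A) [kg] / [s] = kg·s⁻¹
  (B) N·s·m⁻² = kg·m·s⁻²·s·m⁻² = kg·m⁻¹·s⁻¹
  (C) kg·m⁻¹·s⁻¹
  (D) [kg·m·s⁻¹] / [m²] = kg·m⁻¹·s⁻¹
  (E) [m²·s⁻¹] / [kg⁻¹·m³] = kg·m⁻¹·s⁻¹
All reduce to kg·m⁻¹·s⁻¹ except (A), which is kg·s⁻¹.

(A)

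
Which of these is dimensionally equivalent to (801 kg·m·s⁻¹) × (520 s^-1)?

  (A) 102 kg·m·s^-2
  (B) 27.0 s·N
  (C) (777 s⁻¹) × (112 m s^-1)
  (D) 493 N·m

Reference: [kg·m·s⁻¹] · [s⁻¹] = kg·m·s⁻².
Each option:
  (A) kg·m·s⁻²  ← same
  (B) N·s = kg·m·s⁻²·s = kg·m·s⁻¹
  (C) [s⁻¹] · [m·s⁻¹] = m·s⁻²
  (D) N·m = kg·m·s⁻²·m = kg·m²·s⁻²
Only (A) matches kg·m·s⁻².

(A)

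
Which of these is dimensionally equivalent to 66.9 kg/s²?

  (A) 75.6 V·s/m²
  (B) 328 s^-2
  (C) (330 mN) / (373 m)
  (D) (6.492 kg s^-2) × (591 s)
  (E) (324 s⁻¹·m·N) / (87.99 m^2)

(C)

Reference: kg·s⁻².
Each option:
  (A) V·s·m⁻² = J·C⁻¹·s·m⁻² = kg·s⁻²·A⁻¹
  (B) s⁻²
  (C) [kg·m·s⁻²] / [m] = kg·s⁻²  ← same
  (D) [kg·s⁻²] · [s] = kg·s⁻¹
  (E) [kg·m²·s⁻³] / [m²] = kg·s⁻³
Only (C) matches kg·s⁻².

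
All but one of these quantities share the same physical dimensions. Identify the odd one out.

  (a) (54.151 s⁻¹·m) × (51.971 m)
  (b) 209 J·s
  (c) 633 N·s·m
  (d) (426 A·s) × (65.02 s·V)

Dimensions:
  (a) [m·s⁻¹] · [m] = m²·s⁻¹
  (b) J·s = N·m·s = kg·m²·s⁻¹
  (c) N·m·s = kg·m·s⁻²·m·s = kg·m²·s⁻¹
  (d) [s·A] · [kg·m²·s⁻²·A⁻¹] = kg·m²·s⁻¹
All reduce to kg·m²·s⁻¹ except (a), which is m²·s⁻¹.

(a)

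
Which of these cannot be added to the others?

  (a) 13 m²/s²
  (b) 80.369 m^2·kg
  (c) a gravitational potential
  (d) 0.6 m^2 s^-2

(b)

Expand each in SI base units:
  (a) m²·s⁻²
  (b) kg·m²
  (c) [gravitational potential] = m²·s⁻²
  (d) m²·s⁻²
All reduce to m²·s⁻² except (b), which is kg·m².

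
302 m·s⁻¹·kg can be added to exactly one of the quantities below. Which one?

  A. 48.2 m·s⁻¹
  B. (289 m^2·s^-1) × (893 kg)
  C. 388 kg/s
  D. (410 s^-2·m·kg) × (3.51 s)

D.

Reference: kg·m·s⁻¹.
Each option:
  A. m·s⁻¹
  B. [m²·s⁻¹] · [kg] = kg·m²·s⁻¹
  C. kg·s⁻¹
  D. [kg·m·s⁻²] · [s] = kg·m·s⁻¹  ← same
Only D. matches kg·m·s⁻¹.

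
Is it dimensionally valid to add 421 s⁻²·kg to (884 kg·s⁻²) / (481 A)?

No

Reduce each to base SI dimensions:
  421 s⁻²·kg:  kg·s⁻²
  (884 kg·s⁻²) / (481 A):  [kg·s⁻²] / [A] = kg·s⁻²·A⁻¹
kg·s⁻² ≠ kg·s⁻²·A⁻¹, so they cannot be added.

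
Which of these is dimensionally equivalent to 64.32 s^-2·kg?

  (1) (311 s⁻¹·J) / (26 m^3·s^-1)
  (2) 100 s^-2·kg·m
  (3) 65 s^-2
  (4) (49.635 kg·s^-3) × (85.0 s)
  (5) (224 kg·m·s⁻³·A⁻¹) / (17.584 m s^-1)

Reference: kg·s⁻².
Each option:
  (1) [kg·m²·s⁻³] / [m³·s⁻¹] = kg·m⁻¹·s⁻²
  (2) kg·m·s⁻²
  (3) s⁻²
  (4) [kg·s⁻³] · [s] = kg·s⁻²  ← same
  (5) [kg·m·s⁻³·A⁻¹] / [m·s⁻¹] = kg·s⁻²·A⁻¹
Only (4) matches kg·s⁻².

(4)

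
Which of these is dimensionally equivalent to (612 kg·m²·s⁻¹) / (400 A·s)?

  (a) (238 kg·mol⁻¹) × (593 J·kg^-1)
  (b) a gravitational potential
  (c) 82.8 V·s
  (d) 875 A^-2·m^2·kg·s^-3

Reference: [kg·m²·s⁻¹] / [s·A] = kg·m²·s⁻²·A⁻¹.
Each option:
  (a) [kg·mol⁻¹] · [m²·s⁻²] = kg·m²·s⁻²·mol⁻¹
  (b) [gravitational potential] = m²·s⁻²
  (c) V·s = J·C⁻¹·s = kg·m²·s⁻²·A⁻¹  ← same
  (d) kg·m²·s⁻³·A⁻²
Only (c) matches kg·m²·s⁻²·A⁻¹.

(c)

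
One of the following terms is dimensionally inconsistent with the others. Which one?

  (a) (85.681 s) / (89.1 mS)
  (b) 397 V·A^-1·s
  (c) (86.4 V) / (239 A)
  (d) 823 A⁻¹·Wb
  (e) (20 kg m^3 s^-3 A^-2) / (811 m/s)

Dimensions:
  (a) [s] / [kg⁻¹·m⁻²·s³·A²] = kg·m²·s⁻²·A⁻²
  (b) V·s·A⁻¹ = J·C⁻¹·s·A⁻¹ = kg·m²·s⁻²·A⁻²
  (c) [kg·m²·s⁻³·A⁻¹] / [A] = kg·m²·s⁻³·A⁻²
  (d) Wb·A⁻¹ = V·s·A⁻¹ = kg·m²·s⁻²·A⁻²
  (e) [kg·m³·s⁻³·A⁻²] / [m·s⁻¹] = kg·m²·s⁻²·A⁻²
All reduce to kg·m²·s⁻²·A⁻² except (c), which is kg·m²·s⁻³·A⁻².

(c)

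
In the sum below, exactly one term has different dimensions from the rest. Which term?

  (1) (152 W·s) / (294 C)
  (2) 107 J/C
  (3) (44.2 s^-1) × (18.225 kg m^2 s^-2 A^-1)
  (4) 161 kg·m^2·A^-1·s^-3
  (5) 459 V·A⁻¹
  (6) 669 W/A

Work out the base dimensions of each:
  (1) [kg·m²·s⁻²] / [s·A] = kg·m²·s⁻³·A⁻¹
  (2) J·C⁻¹ = N·m·(s·A)⁻¹ = kg·m²·s⁻³·A⁻¹
  (3) [s⁻¹] · [kg·m²·s⁻²·A⁻¹] = kg·m²·s⁻³·A⁻¹
  (4) kg·m²·s⁻³·A⁻¹
  (5) V·A⁻¹ = J·C⁻¹·A⁻¹ = kg·m²·s⁻³·A⁻²
  (6) W·A⁻¹ = J·s⁻¹·A⁻¹ = kg·m²·s⁻³·A⁻¹
All reduce to kg·m²·s⁻³·A⁻¹ except (5), which is kg·m²·s⁻³·A⁻².

(5)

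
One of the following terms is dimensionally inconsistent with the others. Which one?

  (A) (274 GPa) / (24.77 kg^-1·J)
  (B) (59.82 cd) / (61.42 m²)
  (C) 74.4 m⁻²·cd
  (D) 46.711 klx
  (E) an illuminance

(A)

Dimensions:
  (A) [kg·m⁻¹·s⁻²] / [m²·s⁻²] = kg·m⁻³
  (B) [cd] / [m²] = m⁻²·cd
  (C) m⁻²·cd
  (D) lx = lm·m⁻² = m⁻²·cd
  (E) [illuminance] = m⁻²·cd
All reduce to m⁻²·cd except (A), which is kg·m⁻³.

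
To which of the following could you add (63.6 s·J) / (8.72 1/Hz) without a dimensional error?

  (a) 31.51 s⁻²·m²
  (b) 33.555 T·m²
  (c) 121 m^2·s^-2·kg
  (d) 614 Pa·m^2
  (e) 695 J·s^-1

(c)

Reference: [kg·m²·s⁻¹] / [s] = kg·m²·s⁻².
Each option:
  (a) m²·s⁻²
  (b) T·m² = Wb·m⁻²·m² = kg·m²·s⁻²·A⁻¹
  (c) kg·m²·s⁻²  ← same
  (d) Pa·m² = N·m⁻²·m² = kg·m·s⁻²
  (e) J·s⁻¹ = N·m·s⁻¹ = kg·m²·s⁻³
Only (c) matches kg·m²·s⁻².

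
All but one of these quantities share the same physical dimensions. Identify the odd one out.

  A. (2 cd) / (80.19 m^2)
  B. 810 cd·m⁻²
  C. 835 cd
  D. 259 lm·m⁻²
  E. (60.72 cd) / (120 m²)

Work out the base dimensions of each:
  A. [cd] / [m²] = m⁻²·cd
  B. cd·m⁻² = m⁻²·cd
  C. cd
  D. lm·m⁻² = cd·m⁻² = m⁻²·cd
  E. [cd] / [m²] = m⁻²·cd
All reduce to m⁻²·cd except C., which is cd.

C.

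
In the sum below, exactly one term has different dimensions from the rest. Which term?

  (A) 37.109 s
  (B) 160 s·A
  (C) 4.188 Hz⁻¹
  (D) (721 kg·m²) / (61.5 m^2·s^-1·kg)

(B)

Expand each in SI base units:
  (A) s
  (B) A·s = s·A
  (C) Hz⁻¹ = (s⁻¹)⁻¹ = s
  (D) [kg·m²] / [kg·m²·s⁻¹] = s
All reduce to s except (B), which is s·A.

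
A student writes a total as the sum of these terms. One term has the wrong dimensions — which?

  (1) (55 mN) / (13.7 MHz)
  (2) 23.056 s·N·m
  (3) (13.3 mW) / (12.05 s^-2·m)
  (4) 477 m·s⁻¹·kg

(2)

Expand each in SI base units:
  (1) [kg·m·s⁻²] / [s⁻¹] = kg·m·s⁻¹
  (2) N·m·s = kg·m·s⁻²·m·s = kg·m²·s⁻¹
  (3) [kg·m²·s⁻³] / [m·s⁻²] = kg·m·s⁻¹
  (4) kg·m·s⁻¹
All reduce to kg·m·s⁻¹ except (2), which is kg·m²·s⁻¹.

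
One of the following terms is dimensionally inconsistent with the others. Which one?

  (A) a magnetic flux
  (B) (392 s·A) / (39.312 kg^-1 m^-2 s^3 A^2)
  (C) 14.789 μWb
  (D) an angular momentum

Expand each in SI base units:
  (A) [magnetic flux] = kg·m²·s⁻²·A⁻¹
  (B) [s·A] / [kg⁻¹·m⁻²·s³·A²] = kg·m²·s⁻²·A⁻¹
  (C) Wb = V·s = kg·m²·s⁻²·A⁻¹
  (D) [angular momentum] = kg·m²·s⁻¹
All reduce to kg·m²·s⁻²·A⁻¹ except (D), which is kg·m²·s⁻¹.

(D)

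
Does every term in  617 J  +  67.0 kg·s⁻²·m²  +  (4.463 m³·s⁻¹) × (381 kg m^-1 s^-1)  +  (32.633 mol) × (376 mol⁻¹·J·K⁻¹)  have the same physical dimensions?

Dimensions:
  617 J:  J = N·m = kg·m²·s⁻²
  67.0 kg·s⁻²·m²:  kg·m²·s⁻²
  (4.463 m³·s⁻¹) × (381 kg m^-1 s^-1):  [m³·s⁻¹] · [kg·m⁻¹·s⁻¹] = kg·m²·s⁻²
  (32.633 mol) × (376 mol⁻¹·J·K⁻¹):  [mol] · [kg·m²·s⁻²·K⁻¹·mol⁻¹] = kg·m²·s⁻²·K⁻¹
The terms do not share a single dimension (kg·m²·s⁻² vs kg·m²·s⁻²·K⁻¹).

No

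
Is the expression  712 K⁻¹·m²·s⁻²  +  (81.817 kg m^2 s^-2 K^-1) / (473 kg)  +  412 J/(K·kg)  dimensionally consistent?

Yes

Work out the base dimensions of each:
  712 K⁻¹·m²·s⁻²:  m²·s⁻²·K⁻¹
  (81.817 kg m^2 s^-2 K^-1) / (473 kg):  [kg·m²·s⁻²·K⁻¹] / [kg] = m²·s⁻²·K⁻¹
  412 J/(K·kg):  J·kg⁻¹·K⁻¹ = N·m·kg⁻¹·K⁻¹ = m²·s⁻²·K⁻¹
Every term reduces to m²·s⁻²·K⁻¹.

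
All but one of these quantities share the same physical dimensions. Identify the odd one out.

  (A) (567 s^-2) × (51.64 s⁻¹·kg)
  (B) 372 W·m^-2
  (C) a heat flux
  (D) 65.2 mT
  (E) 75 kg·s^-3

(D)

In SI base units:
  (A) [s⁻²] · [kg·s⁻¹] = kg·s⁻³
  (B) W·m⁻² = J·s⁻¹·m⁻² = kg·s⁻³
  (C) [heat flux] = kg·s⁻³
  (D) T = Wb·m⁻² = kg·s⁻²·A⁻¹
  (E) kg·s⁻³
All reduce to kg·s⁻³ except (D), which is kg·s⁻²·A⁻¹.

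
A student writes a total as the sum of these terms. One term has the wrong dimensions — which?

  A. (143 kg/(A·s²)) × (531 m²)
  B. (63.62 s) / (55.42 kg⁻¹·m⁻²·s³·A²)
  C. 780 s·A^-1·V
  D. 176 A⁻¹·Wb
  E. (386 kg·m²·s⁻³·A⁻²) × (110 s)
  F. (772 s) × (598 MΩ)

Expand each in SI base units:
  A. [kg·s⁻²·A⁻¹] · [m²] = kg·m²·s⁻²·A⁻¹
  B. [s] / [kg⁻¹·m⁻²·s³·A²] = kg·m²·s⁻²·A⁻²
  C. V·s·A⁻¹ = J·C⁻¹·s·A⁻¹ = kg·m²·s⁻²·A⁻²
  D. Wb·A⁻¹ = V·s·A⁻¹ = kg·m²·s⁻²·A⁻²
  E. [kg·m²·s⁻³·A⁻²] · [s] = kg·m²·s⁻²·A⁻²
  F. [s] · [kg·m²·s⁻³·A⁻²] = kg·m²·s⁻²·A⁻²
All reduce to kg·m²·s⁻²·A⁻² except A., which is kg·m²·s⁻²·A⁻¹.

A.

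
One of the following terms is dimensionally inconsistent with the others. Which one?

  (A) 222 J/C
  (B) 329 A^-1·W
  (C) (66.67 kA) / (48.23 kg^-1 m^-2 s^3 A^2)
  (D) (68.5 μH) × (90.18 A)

(D)

Work out the base dimensions of each:
  (A) J·C⁻¹ = N·m·(s·A)⁻¹ = kg·m²·s⁻³·A⁻¹
  (B) W·A⁻¹ = J·s⁻¹·A⁻¹ = kg·m²·s⁻³·A⁻¹
  (C) [A] / [kg⁻¹·m⁻²·s³·A²] = kg·m²·s⁻³·A⁻¹
  (D) [kg·m²·s⁻²·A⁻²] · [A] = kg·m²·s⁻²·A⁻¹
All reduce to kg·m²·s⁻³·A⁻¹ except (D), which is kg·m²·s⁻²·A⁻¹.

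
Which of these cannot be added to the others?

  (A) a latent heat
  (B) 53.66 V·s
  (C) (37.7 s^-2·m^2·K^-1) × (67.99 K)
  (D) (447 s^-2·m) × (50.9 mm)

Expand each in SI base units:
  (A) [latent heat] = m²·s⁻²
  (B) V·s = J·C⁻¹·s = kg·m²·s⁻²·A⁻¹
  (C) [m²·s⁻²·K⁻¹] · [K] = m²·s⁻²
  (D) [m·s⁻²] · [m] = m²·s⁻²
All reduce to m²·s⁻² except (B), which is kg·m²·s⁻²·A⁻¹.

(B)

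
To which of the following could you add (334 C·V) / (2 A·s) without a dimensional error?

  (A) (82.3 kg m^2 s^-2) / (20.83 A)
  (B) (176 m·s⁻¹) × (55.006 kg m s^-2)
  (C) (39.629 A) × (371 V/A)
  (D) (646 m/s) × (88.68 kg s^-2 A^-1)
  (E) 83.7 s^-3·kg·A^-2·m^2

Reference: [kg·m²·s⁻²] / [s·A] = kg·m²·s⁻³·A⁻¹.
Each option:
  (A) [kg·m²·s⁻²] / [A] = kg·m²·s⁻²·A⁻¹
  (B) [m·s⁻¹] · [kg·m·s⁻²] = kg·m²·s⁻³
  (C) [A] · [kg·m²·s⁻³·A⁻²] = kg·m²·s⁻³·A⁻¹  ← same
  (D) [m·s⁻¹] · [kg·s⁻²·A⁻¹] = kg·m·s⁻³·A⁻¹
  (E) kg·m²·s⁻³·A⁻²
Only (C) matches kg·m²·s⁻³·A⁻¹.

(C)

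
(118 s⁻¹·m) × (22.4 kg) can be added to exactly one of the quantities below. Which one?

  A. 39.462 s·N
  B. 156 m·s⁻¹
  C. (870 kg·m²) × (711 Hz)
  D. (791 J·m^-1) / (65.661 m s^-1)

Reference: [m·s⁻¹] · [kg] = kg·m·s⁻¹.
Each option:
  A. N·s = kg·m·s⁻²·s = kg·m·s⁻¹  ← same
  B. m·s⁻¹
  C. [kg·m²] · [s⁻¹] = kg·m²·s⁻¹
  D. [kg·m·s⁻²] / [m·s⁻¹] = kg·s⁻¹
Only A. matches kg·m·s⁻¹.

A.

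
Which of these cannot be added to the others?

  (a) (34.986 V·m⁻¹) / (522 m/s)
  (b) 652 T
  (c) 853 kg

(c)

Dimensions:
  (a) [kg·m·s⁻³·A⁻¹] / [m·s⁻¹] = kg·s⁻²·A⁻¹
  (b) T = Wb·m⁻² = kg·s⁻²·A⁻¹
  (c) kg
All reduce to kg·s⁻²·A⁻¹ except (c), which is kg.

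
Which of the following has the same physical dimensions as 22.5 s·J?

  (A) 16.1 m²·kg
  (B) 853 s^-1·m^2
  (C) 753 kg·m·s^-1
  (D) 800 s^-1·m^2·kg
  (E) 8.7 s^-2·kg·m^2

Reference: J·s = N·m·s = kg·m²·s⁻¹.
Each option:
  (A) kg·m²
  (B) m²·s⁻¹
  (C) kg·m·s⁻¹
  (D) kg·m²·s⁻¹  ← same
  (E) kg·m²·s⁻²
Only (D) matches kg·m²·s⁻¹.

(D)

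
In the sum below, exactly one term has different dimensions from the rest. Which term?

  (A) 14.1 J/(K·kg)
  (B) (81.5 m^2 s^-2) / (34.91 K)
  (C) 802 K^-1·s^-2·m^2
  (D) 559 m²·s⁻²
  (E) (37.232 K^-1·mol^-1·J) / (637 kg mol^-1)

Work out the base dimensions of each:
  (A) J·kg⁻¹·K⁻¹ = N·m·kg⁻¹·K⁻¹ = m²·s⁻²·K⁻¹
  (B) [m²·s⁻²] / [K] = m²·s⁻²·K⁻¹
  (C) m²·s⁻²·K⁻¹
  (D) m²·s⁻²
  (E) [kg·m²·s⁻²·K⁻¹·mol⁻¹] / [kg·mol⁻¹] = m²·s⁻²·K⁻¹
All reduce to m²·s⁻²·K⁻¹ except (D), which is m²·s⁻².

(D)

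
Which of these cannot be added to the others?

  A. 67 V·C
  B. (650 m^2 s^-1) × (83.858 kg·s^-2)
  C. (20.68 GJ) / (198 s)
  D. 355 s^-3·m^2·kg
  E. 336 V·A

Work out the base dimensions of each:
  A. C·V = s·A·J·C⁻¹ = kg·m²·s⁻²
  B. [m²·s⁻¹] · [kg·s⁻²] = kg·m²·s⁻³
  C. [kg·m²·s⁻²] / [s] = kg·m²·s⁻³
  D. kg·m²·s⁻³
  E. V·A = J·C⁻¹·A = kg·m²·s⁻³
All reduce to kg·m²·s⁻³ except A., which is kg·m²·s⁻².

A.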